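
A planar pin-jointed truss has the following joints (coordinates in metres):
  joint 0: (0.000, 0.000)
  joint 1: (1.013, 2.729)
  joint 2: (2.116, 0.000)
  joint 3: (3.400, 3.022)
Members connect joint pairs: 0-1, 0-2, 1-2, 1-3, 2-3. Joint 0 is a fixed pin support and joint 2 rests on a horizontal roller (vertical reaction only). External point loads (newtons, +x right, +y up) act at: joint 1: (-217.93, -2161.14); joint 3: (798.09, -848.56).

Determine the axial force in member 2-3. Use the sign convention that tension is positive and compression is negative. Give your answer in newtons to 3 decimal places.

-1085.005

N=4 nodes, M=5 members, R=3 reactions → 2N=8, M+R=8
member 0 (0-1): L=2.9109, (cx,cy)=(0.3480,0.9375)
member 1 (0-2): L=2.1160, (cx,cy)=(1.0000,0.0000)
member 2 (1-2): L=2.9435, (cx,cy)=(0.3747,-0.9271)
member 3 (1-3): L=2.4049, (cx,cy)=(0.9926,0.1218)
member 4 (2-3): L=3.2835, (cx,cy)=(0.3911,0.9204)
solve A·x = −loads:
  F[0-1] = +263.5982 N (tension)
  F[0-2] = +488.4287 N (tension)
  F[1-2] = -2435.6934 N (compression)
  F[1-3] = +1231.5560 N (tension)
  F[2-3] = -1085.0049 N (compression)
  Rx@0 = -580.1600 N
  Ry@0 = -247.1222 N
  Ry@2 = +3256.8222 N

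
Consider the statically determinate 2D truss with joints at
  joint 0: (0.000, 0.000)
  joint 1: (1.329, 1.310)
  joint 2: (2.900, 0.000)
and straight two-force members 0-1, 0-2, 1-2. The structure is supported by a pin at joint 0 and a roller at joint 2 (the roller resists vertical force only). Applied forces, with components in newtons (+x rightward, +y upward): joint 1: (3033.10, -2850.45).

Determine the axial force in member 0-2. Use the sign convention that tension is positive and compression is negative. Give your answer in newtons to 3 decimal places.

N=3 nodes, M=3 members, R=3 reactions → 2N=6, M+R=6
member 0 (0-1): L=1.8661, (cx,cy)=(0.7122,0.7020)
member 1 (0-2): L=2.9000, (cx,cy)=(1.0000,0.0000)
member 2 (1-2): L=2.0455, (cx,cy)=(0.7680,-0.6404)
solve A·x = −loads:
  F[0-1] = -247.9112 N (compression)
  F[0-2] = +3209.6572 N (tension)
  F[1-2] = -4179.1275 N (compression)
  Rx@0 = -3033.1000 N
  Ry@0 = +174.0331 N
  Ry@2 = +2676.4169 N

3209.657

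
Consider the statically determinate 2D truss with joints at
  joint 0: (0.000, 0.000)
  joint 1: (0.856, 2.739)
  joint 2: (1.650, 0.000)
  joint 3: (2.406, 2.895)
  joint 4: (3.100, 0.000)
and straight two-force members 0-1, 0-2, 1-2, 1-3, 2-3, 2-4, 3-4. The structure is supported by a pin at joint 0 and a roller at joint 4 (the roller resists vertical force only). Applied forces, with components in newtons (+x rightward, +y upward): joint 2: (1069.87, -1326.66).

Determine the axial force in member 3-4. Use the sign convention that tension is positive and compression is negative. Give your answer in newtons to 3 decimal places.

-726.132

N=5 nodes, M=7 members, R=3 reactions → 2N=10, M+R=10
member 0 (0-1): L=2.8696, (cx,cy)=(0.2983,0.9545)
member 1 (0-2): L=1.6500, (cx,cy)=(1.0000,0.0000)
member 2 (1-2): L=2.8518, (cx,cy)=(0.2784,-0.9605)
member 3 (1-3): L=1.5578, (cx,cy)=(0.9950,0.1001)
member 4 (2-3): L=2.9921, (cx,cy)=(0.2527,0.9676)
member 5 (2-4): L=1.4500, (cx,cy)=(1.0000,0.0000)
member 6 (3-4): L=2.9770, (cx,cy)=(0.2331,-0.9724)
solve A·x = −loads:
  F[0-1] = -650.1326 N (compression)
  F[0-2] = +1263.8012 N (tension)
  F[1-2] = +608.0205 N (tension)
  F[1-3] = -365.0538 N (compression)
  F[2-3] = +767.5873 N (tension)
  F[2-4] = +169.2750 N (tension)
  F[3-4] = -726.1317 N (compression)
  Rx@0 = -1069.8700 N
  Ry@0 = +620.5345 N
  Ry@4 = +706.1255 N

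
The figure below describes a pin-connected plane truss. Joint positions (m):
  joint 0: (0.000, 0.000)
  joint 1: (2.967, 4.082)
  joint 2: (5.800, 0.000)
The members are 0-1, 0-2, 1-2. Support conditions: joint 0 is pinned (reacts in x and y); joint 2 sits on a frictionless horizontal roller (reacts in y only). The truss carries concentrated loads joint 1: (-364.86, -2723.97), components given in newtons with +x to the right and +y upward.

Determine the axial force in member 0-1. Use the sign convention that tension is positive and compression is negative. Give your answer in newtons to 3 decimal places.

N=3 nodes, M=3 members, R=3 reactions → 2N=6, M+R=6
member 0 (0-1): L=5.0464, (cx,cy)=(0.5879,0.8089)
member 1 (0-2): L=5.8000, (cx,cy)=(1.0000,0.0000)
member 2 (1-2): L=4.9688, (cx,cy)=(0.5702,-0.8215)
solve A·x = −loads:
  F[0-1] = -1962.3027 N (compression)
  F[0-2] = +788.8715 N (tension)
  F[1-2] = -1383.5921 N (compression)
  Rx@0 = +364.8600 N
  Ry@0 = +1587.3044 N
  Ry@2 = +1136.6656 N

-1962.303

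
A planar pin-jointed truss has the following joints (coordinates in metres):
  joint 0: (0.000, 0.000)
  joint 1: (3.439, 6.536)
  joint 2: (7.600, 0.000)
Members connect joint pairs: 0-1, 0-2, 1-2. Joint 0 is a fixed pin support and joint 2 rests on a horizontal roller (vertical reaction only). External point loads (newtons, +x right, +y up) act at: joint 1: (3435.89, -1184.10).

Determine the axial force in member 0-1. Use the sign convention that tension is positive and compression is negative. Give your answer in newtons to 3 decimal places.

N=3 nodes, M=3 members, R=3 reactions → 2N=6, M+R=6
member 0 (0-1): L=7.3855, (cx,cy)=(0.4656,0.8850)
member 1 (0-2): L=7.6000, (cx,cy)=(1.0000,0.0000)
member 2 (1-2): L=7.7481, (cx,cy)=(0.5370,-0.8436)
solve A·x = −loads:
  F[0-1] = +2606.3710 N (tension)
  F[0-2] = +2222.2583 N (tension)
  F[1-2] = -4138.0205 N (compression)
  Rx@0 = -3435.8900 N
  Ry@0 = -2306.5707 N
  Ry@2 = +3490.6707 N

2606.371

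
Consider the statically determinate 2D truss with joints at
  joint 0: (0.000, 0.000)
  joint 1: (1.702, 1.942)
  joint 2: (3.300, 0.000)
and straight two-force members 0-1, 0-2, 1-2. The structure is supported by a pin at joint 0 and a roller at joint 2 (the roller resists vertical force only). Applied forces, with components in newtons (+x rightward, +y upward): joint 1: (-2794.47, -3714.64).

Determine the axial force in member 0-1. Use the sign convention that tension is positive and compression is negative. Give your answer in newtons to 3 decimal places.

N=3 nodes, M=3 members, R=3 reactions → 2N=6, M+R=6
member 0 (0-1): L=2.5823, (cx,cy)=(0.6591,0.7520)
member 1 (0-2): L=3.3000, (cx,cy)=(1.0000,0.0000)
member 2 (1-2): L=2.5149, (cx,cy)=(0.6354,-0.7722)
solve A·x = −loads:
  F[0-1] = -4578.5460 N (compression)
  F[0-2] = +223.2843 N (tension)
  F[1-2] = -351.4071 N (compression)
  Rx@0 = +2794.4700 N
  Ry@0 = +3443.2895 N
  Ry@2 = +271.3505 N

-4578.546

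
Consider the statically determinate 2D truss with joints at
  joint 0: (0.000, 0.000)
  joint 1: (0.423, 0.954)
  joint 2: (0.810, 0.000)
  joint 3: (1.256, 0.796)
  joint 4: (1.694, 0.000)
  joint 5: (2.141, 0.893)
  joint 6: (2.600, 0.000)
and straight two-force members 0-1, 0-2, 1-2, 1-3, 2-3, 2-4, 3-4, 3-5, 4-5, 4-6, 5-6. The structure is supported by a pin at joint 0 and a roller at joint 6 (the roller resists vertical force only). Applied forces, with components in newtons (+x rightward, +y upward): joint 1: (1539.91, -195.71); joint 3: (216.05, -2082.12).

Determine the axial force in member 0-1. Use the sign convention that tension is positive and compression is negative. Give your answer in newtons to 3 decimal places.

N=7 nodes, M=11 members, R=3 reactions → 2N=14, M+R=14
member 0 (0-1): L=1.0436, (cx,cy)=(0.4053,0.9142)
member 1 (0-2): L=0.8100, (cx,cy)=(1.0000,0.0000)
member 2 (1-2): L=1.0295, (cx,cy)=(0.3759,-0.9267)
member 3 (1-3): L=0.8479, (cx,cy)=(0.9825,-0.1864)
member 4 (2-3): L=0.9124, (cx,cy)=(0.4888,0.8724)
member 5 (2-4): L=0.8840, (cx,cy)=(1.0000,0.0000)
member 6 (3-4): L=0.9085, (cx,cy)=(0.4821,-0.8761)
member 7 (3-5): L=0.8903, (cx,cy)=(0.9940,0.1090)
member 8 (4-5): L=0.9986, (cx,cy)=(0.4476,0.8942)
member 9 (4-6): L=0.9060, (cx,cy)=(1.0000,0.0000)
member 10 (5-6): L=1.0041, (cx,cy)=(0.4571,-0.8894)
solve A·x = −loads:
  F[0-1] = -666.1720 N (compression)
  F[0-2] = +2025.9849 N (tension)
  F[1-2] = +884.5241 N (tension)
  F[1-3] = -2180.6332 N (compression)
  F[2-3] = -939.5418 N (compression)
  F[2-4] = +2817.7360 N (tension)
  F[3-4] = -2128.9078 N (compression)
  F[3-5] = -1802.1438 N (compression)
  F[4-5] = +2085.8074 N (tension)
  F[4-6] = +857.7788 N (tension)
  F[5-6] = -1876.3805 N (compression)
  Rx@0 = -1755.9600 N
  Ry@0 = +608.9923 N
  Ry@6 = +1668.8377 N

-666.172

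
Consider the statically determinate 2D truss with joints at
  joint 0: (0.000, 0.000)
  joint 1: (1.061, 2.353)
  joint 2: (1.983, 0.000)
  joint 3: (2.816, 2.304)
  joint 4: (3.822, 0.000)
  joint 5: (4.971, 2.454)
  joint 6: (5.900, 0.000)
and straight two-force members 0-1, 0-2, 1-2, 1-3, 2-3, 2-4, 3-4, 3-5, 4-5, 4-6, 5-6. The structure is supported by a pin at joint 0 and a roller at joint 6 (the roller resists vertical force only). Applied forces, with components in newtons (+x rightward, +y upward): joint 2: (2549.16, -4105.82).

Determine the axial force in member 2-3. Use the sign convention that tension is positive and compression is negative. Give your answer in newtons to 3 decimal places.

1398.439

N=7 nodes, M=11 members, R=3 reactions → 2N=14, M+R=14
member 0 (0-1): L=2.5811, (cx,cy)=(0.4111,0.9116)
member 1 (0-2): L=1.9830, (cx,cy)=(1.0000,0.0000)
member 2 (1-2): L=2.5272, (cx,cy)=(0.3648,-0.9311)
member 3 (1-3): L=1.7557, (cx,cy)=(0.9996,-0.0279)
member 4 (2-3): L=2.4500, (cx,cy)=(0.3400,0.9404)
member 5 (2-4): L=1.8390, (cx,cy)=(1.0000,0.0000)
member 6 (3-4): L=2.5141, (cx,cy)=(0.4002,-0.9164)
member 7 (3-5): L=2.1602, (cx,cy)=(0.9976,0.0694)
member 8 (4-5): L=2.7097, (cx,cy)=(0.4240,0.9056)
member 9 (4-6): L=2.0780, (cx,cy)=(1.0000,0.0000)
member 10 (5-6): L=2.6240, (cx,cy)=(0.3540,-0.9352)
solve A·x = −loads:
  F[0-1] = -2990.1475 N (compression)
  F[0-2] = +3778.2818 N (tension)
  F[1-2] = +2997.2882 N (tension)
  F[1-3] = -2323.5335 N (compression)
  F[2-3] = +1398.4389 N (tension)
  F[2-4] = +1847.1514 N (tension)
  F[3-4] = -1597.5240 N (compression)
  F[3-5] = -1210.8232 N (compression)
  F[4-5] = +1616.5823 N (tension)
  F[4-6] = +522.4103 N (tension)
  F[5-6] = -1475.5468 N (compression)
  Rx@0 = -2549.1600 N
  Ry@0 = +2725.8469 N
  Ry@6 = +1379.9731 N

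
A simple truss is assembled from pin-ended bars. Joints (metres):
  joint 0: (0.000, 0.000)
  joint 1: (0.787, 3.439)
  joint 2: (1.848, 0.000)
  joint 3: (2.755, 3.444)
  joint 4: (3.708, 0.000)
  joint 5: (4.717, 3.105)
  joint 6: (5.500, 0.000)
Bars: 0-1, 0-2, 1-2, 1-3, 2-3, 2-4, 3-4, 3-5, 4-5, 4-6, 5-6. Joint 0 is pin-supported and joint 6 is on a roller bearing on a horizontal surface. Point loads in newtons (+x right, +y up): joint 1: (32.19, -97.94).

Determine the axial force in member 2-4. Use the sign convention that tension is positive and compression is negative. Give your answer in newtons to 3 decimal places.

27.212

N=7 nodes, M=11 members, R=3 reactions → 2N=14, M+R=14
member 0 (0-1): L=3.5279, (cx,cy)=(0.2231,0.9748)
member 1 (0-2): L=1.8480, (cx,cy)=(1.0000,0.0000)
member 2 (1-2): L=3.5990, (cx,cy)=(0.2948,-0.9556)
member 3 (1-3): L=1.9680, (cx,cy)=(1.0000,0.0025)
member 4 (2-3): L=3.5614, (cx,cy)=(0.2547,0.9670)
member 5 (2-4): L=1.8600, (cx,cy)=(1.0000,0.0000)
member 6 (3-4): L=3.5734, (cx,cy)=(0.2667,-0.9638)
member 7 (3-5): L=1.9911, (cx,cy)=(0.9854,-0.1703)
member 8 (4-5): L=3.2648, (cx,cy)=(0.3091,0.9510)
member 9 (4-6): L=1.7920, (cx,cy)=(1.0000,0.0000)
member 10 (5-6): L=3.2022, (cx,cy)=(0.2445,-0.9696)
solve A·x = −loads:
  F[0-1] = -65.4474 N (compression)
  F[0-2] = +46.7899 N (tension)
  F[1-2] = -35.8261 N (compression)
  F[1-3] = -36.2282 N (compression)
  F[2-3] = +35.4012 N (tension)
  F[2-4] = +27.2124 N (tension)
  F[3-4] = -32.0801 N (compression)
  F[3-5] = -18.9333 N (compression)
  F[4-5] = +32.5098 N (tension)
  F[4-6] = +8.6097 N (tension)
  F[5-6] = -35.2107 N (compression)
  Rx@0 = -32.1900 N
  Ry@0 = +63.7981 N
  Ry@6 = +34.1419 N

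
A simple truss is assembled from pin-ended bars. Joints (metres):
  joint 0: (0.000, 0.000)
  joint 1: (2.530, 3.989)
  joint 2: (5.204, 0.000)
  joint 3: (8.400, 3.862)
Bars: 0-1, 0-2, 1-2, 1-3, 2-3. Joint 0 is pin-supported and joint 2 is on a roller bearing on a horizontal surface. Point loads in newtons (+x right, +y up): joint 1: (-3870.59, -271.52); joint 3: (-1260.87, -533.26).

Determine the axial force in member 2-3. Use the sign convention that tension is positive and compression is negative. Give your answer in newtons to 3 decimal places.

N=4 nodes, M=5 members, R=3 reactions → 2N=8, M+R=8
member 0 (0-1): L=4.7237, (cx,cy)=(0.5356,0.8445)
member 1 (0-2): L=5.2040, (cx,cy)=(1.0000,0.0000)
member 2 (1-2): L=4.8023, (cx,cy)=(0.5568,-0.8306)
member 3 (1-3): L=5.8714, (cx,cy)=(0.9998,-0.0216)
member 4 (2-3): L=5.0129, (cx,cy)=(0.6376,0.7704)
solve A·x = −loads:
  F[0-1] = -4398.7815 N (compression)
  F[0-2] = -2775.4685 N (compression)
  F[1-2] = +4166.1278 N (tension)
  F[1-3] = -805.3430 N (compression)
  F[2-3] = -714.7901 N (compression)
  Rx@0 = +5131.4600 N
  Ry@0 = +3714.6443 N
  Ry@2 = -2909.8643 N

-714.790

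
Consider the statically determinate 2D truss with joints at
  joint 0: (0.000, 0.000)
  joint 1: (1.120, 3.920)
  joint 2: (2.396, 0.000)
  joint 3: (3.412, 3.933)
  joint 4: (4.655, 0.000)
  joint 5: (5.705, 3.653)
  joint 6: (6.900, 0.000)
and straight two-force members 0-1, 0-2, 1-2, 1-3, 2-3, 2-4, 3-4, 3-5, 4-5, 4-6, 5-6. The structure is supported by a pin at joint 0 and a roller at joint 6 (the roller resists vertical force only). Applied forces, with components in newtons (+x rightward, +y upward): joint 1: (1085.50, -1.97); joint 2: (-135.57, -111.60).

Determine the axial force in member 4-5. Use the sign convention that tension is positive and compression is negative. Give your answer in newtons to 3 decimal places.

632.846

N=7 nodes, M=11 members, R=3 reactions → 2N=14, M+R=14
member 0 (0-1): L=4.0769, (cx,cy)=(0.2747,0.9615)
member 1 (0-2): L=2.3960, (cx,cy)=(1.0000,0.0000)
member 2 (1-2): L=4.1224, (cx,cy)=(0.3095,-0.9509)
member 3 (1-3): L=2.2920, (cx,cy)=(1.0000,0.0057)
member 4 (2-3): L=4.0621, (cx,cy)=(0.2501,0.9682)
member 5 (2-4): L=2.2590, (cx,cy)=(1.0000,0.0000)
member 6 (3-4): L=4.1247, (cx,cy)=(0.3014,-0.9535)
member 7 (3-5): L=2.3100, (cx,cy)=(0.9926,-0.1212)
member 8 (4-5): L=3.8009, (cx,cy)=(0.2762,0.9611)
member 9 (4-6): L=2.2450, (cx,cy)=(1.0000,0.0000)
member 10 (5-6): L=3.8435, (cx,cy)=(0.3109,-0.9504)
solve A·x = −loads:
  F[0-1] = +563.8885 N (tension)
  F[0-2] = +795.0179 N (tension)
  F[1-2] = -576.7515 N (compression)
  F[1-3] = -752.0811 N (compression)
  F[2-3] = +681.6951 N (tension)
  F[2-4] = +581.5660 N (tension)
  F[3-4] = -637.8722 N (compression)
  F[3-5] = -392.2340 N (compression)
  F[4-5] = +632.8461 N (tension)
  F[4-6] = +214.5185 N (tension)
  F[5-6] = -689.9583 N (compression)
  Rx@0 = -949.9300 N
  Ry@0 = -542.1923 N
  Ry@6 = +655.7623 N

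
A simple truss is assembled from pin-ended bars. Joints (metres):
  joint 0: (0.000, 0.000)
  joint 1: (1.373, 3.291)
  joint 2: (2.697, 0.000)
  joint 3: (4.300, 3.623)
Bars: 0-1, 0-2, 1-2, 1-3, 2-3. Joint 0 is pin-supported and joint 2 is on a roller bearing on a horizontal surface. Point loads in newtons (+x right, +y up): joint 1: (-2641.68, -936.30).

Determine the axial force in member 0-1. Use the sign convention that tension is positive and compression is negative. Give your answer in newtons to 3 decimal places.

N=4 nodes, M=5 members, R=3 reactions → 2N=8, M+R=8
member 0 (0-1): L=3.5659, (cx,cy)=(0.3850,0.9229)
member 1 (0-2): L=2.6970, (cx,cy)=(1.0000,0.0000)
member 2 (1-2): L=3.5473, (cx,cy)=(0.3732,-0.9277)
member 3 (1-3): L=2.9458, (cx,cy)=(0.9936,0.1127)
member 4 (2-3): L=3.9618, (cx,cy)=(0.4046,0.9145)
solve A·x = −loads:
  F[0-1] = -3990.8226 N (compression)
  F[0-2] = -1105.0796 N (compression)
  F[1-2] = +2960.7995 N (tension)
  F[1-3] = +0.0000 N (tension)
  F[2-3] = +0.0000 N (tension)
  Rx@0 = +2641.6800 N
  Ry@0 = +3683.1406 N
  Ry@2 = -2746.8406 N

-3990.823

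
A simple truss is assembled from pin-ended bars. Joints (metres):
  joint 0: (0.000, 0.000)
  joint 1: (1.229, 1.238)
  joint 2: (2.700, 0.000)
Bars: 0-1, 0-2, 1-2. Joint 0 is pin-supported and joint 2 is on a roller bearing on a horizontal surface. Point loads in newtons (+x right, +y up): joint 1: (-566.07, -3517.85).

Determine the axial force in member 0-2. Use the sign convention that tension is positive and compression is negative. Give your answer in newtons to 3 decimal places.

1594.240

N=3 nodes, M=3 members, R=3 reactions → 2N=6, M+R=6
member 0 (0-1): L=1.7444, (cx,cy)=(0.7045,0.7097)
member 1 (0-2): L=2.7000, (cx,cy)=(1.0000,0.0000)
member 2 (1-2): L=1.9226, (cx,cy)=(0.7651,-0.6439)
solve A·x = −loads:
  F[0-1] = -3066.3471 N (compression)
  F[0-2] = +1594.2404 N (tension)
  F[1-2] = -2083.7020 N (compression)
  Rx@0 = +566.0700 N
  Ry@0 = +2176.1304 N
  Ry@2 = +1341.7196 N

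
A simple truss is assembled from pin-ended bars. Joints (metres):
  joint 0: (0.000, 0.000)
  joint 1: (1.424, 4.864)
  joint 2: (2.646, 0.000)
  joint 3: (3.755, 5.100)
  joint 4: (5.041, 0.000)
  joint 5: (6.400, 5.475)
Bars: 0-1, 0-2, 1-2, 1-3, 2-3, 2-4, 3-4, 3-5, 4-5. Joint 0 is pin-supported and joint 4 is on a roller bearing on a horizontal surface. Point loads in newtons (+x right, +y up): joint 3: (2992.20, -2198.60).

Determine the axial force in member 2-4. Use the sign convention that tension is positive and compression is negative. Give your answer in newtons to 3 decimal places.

1176.297

N=6 nodes, M=9 members, R=3 reactions → 2N=12, M+R=12
member 0 (0-1): L=5.0682, (cx,cy)=(0.2810,0.9597)
member 1 (0-2): L=2.6460, (cx,cy)=(1.0000,0.0000)
member 2 (1-2): L=5.0152, (cx,cy)=(0.2437,-0.9699)
member 3 (1-3): L=2.3429, (cx,cy)=(0.9949,0.1007)
member 4 (2-3): L=5.2192, (cx,cy)=(0.2125,0.9772)
member 5 (2-4): L=2.3950, (cx,cy)=(1.0000,0.0000)
member 6 (3-4): L=5.2596, (cx,cy)=(0.2445,-0.9696)
member 7 (3-5): L=2.6715, (cx,cy)=(0.9901,0.1404)
member 8 (4-5): L=5.6411, (cx,cy)=(0.2409,0.9705)
solve A·x = −loads:
  F[0-1] = +2569.8628 N (tension)
  F[0-2] = +2270.1465 N (tension)
  F[1-2] = -2406.4003 N (compression)
  F[1-3] = +1315.0892 N (tension)
  F[2-3] = +2388.4134 N (tension)
  F[2-4] = +1176.2967 N (tension)
  F[3-4] = -4810.9604 N (compression)
  F[3-5] = +0.0000 N (tension)
  F[4-5] = +0.0000 N (tension)
  Rx@0 = -2992.2000 N
  Ry@0 = -2466.3401 N
  Ry@4 = +4664.9401 N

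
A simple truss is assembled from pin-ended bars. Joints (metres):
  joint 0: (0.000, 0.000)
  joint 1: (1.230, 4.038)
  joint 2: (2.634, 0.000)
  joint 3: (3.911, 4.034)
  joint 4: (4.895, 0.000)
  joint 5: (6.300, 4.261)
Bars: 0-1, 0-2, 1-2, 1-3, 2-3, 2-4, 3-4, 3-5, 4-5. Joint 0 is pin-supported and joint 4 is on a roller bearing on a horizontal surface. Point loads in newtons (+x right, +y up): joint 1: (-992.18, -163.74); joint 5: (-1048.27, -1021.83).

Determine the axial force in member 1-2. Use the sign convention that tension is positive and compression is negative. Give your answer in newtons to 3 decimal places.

N=6 nodes, M=9 members, R=3 reactions → 2N=12, M+R=12
member 0 (0-1): L=4.2212, (cx,cy)=(0.2914,0.9566)
member 1 (0-2): L=2.6340, (cx,cy)=(1.0000,0.0000)
member 2 (1-2): L=4.2751, (cx,cy)=(0.3284,-0.9445)
member 3 (1-3): L=2.6810, (cx,cy)=(1.0000,-0.0015)
member 4 (2-3): L=4.2313, (cx,cy)=(0.3018,0.9534)
member 5 (2-4): L=2.2610, (cx,cy)=(1.0000,0.0000)
member 6 (3-4): L=4.1523, (cx,cy)=(0.2370,-0.9715)
member 7 (3-5): L=2.3998, (cx,cy)=(0.9955,0.0946)
member 8 (4-5): L=4.4867, (cx,cy)=(0.3132,0.9497)
solve A·x = −loads:
  F[0-1] = -1631.0527 N (compression)
  F[0-2] = -1565.1810 N (compression)
  F[1-2] = +1478.4914 N (tension)
  F[1-3] = +31.3571 N (tension)
  F[2-3] = -1464.7869 N (compression)
  F[2-4] = -637.5564 N (compression)
  F[3-4] = +1365.6574 N (tension)
  F[3-5] = -737.6525 N (compression)
  F[4-5] = -1002.4743 N (compression)
  Rx@0 = +2040.4500 N
  Ry@0 = +1560.2732 N
  Ry@4 = -374.7032 N

1478.491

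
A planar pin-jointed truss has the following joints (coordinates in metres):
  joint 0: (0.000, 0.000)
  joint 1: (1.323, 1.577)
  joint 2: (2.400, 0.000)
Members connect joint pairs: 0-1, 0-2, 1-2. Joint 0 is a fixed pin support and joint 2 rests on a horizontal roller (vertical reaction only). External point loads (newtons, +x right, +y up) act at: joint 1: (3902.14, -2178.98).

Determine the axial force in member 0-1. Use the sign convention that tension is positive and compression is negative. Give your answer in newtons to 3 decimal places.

N=3 nodes, M=3 members, R=3 reactions → 2N=6, M+R=6
member 0 (0-1): L=2.0585, (cx,cy)=(0.6427,0.7661)
member 1 (0-2): L=2.4000, (cx,cy)=(1.0000,0.0000)
member 2 (1-2): L=1.9097, (cx,cy)=(0.5640,-0.8258)
solve A·x = −loads:
  F[0-1] = +2070.4870 N (tension)
  F[0-2] = +2571.4102 N (tension)
  F[1-2] = -4559.4775 N (compression)
  Rx@0 = -3902.1400 N
  Ry@0 = -1586.2139 N
  Ry@2 = +3765.1939 N

2070.487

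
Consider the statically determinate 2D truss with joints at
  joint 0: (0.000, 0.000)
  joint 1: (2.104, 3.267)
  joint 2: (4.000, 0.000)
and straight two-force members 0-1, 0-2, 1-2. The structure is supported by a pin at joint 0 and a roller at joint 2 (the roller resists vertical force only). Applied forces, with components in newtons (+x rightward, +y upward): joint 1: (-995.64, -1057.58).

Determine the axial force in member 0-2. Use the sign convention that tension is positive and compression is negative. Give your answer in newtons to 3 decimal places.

-149.093

N=3 nodes, M=3 members, R=3 reactions → 2N=6, M+R=6
member 0 (0-1): L=3.8859, (cx,cy)=(0.5414,0.8407)
member 1 (0-2): L=4.0000, (cx,cy)=(1.0000,0.0000)
member 2 (1-2): L=3.7773, (cx,cy)=(0.5019,-0.8649)
solve A·x = −loads:
  F[0-1] = -1563.4913 N (compression)
  F[0-2] = -149.0927 N (compression)
  F[1-2] = +297.0307 N (tension)
  Rx@0 = +995.6400 N
  Ry@0 = +1314.4819 N
  Ry@2 = -256.9019 N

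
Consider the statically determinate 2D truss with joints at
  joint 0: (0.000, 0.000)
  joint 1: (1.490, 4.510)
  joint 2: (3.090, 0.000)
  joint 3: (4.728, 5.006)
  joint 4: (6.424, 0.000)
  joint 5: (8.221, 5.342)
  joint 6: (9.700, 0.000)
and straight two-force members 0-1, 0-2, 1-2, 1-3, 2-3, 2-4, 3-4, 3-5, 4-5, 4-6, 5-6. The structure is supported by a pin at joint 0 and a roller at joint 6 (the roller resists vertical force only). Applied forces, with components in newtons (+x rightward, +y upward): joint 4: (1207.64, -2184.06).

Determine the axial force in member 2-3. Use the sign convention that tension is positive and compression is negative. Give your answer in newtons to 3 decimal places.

-698.855

N=7 nodes, M=11 members, R=3 reactions → 2N=14, M+R=14
member 0 (0-1): L=4.7498, (cx,cy)=(0.3137,0.9495)
member 1 (0-2): L=3.0900, (cx,cy)=(1.0000,0.0000)
member 2 (1-2): L=4.7854, (cx,cy)=(0.3343,-0.9424)
member 3 (1-3): L=3.2758, (cx,cy)=(0.9885,0.1514)
member 4 (2-3): L=5.2672, (cx,cy)=(0.3110,0.9504)
member 5 (2-4): L=3.3340, (cx,cy)=(1.0000,0.0000)
member 6 (3-4): L=5.2855, (cx,cy)=(0.3209,-0.9471)
member 7 (3-5): L=3.5091, (cx,cy)=(0.9954,0.0958)
member 8 (4-5): L=5.6361, (cx,cy)=(0.3188,0.9478)
member 9 (4-6): L=3.2760, (cx,cy)=(1.0000,0.0000)
member 10 (5-6): L=5.5430, (cx,cy)=(0.2668,-0.9637)
solve A·x = −loads:
  F[0-1] = -776.8401 N (compression)
  F[0-2] = +1451.3349 N (tension)
  F[1-2] = +704.7621 N (tension)
  F[1-3] = -484.9231 N (compression)
  F[2-3] = -698.8547 N (compression)
  F[2-4] = +1904.3040 N (tension)
  F[3-4] = +685.7079 N (tension)
  F[3-5] = -920.9240 N (compression)
  F[4-5] = +1619.1130 N (tension)
  F[4-6] = +400.4632 N (tension)
  F[5-6] = -1500.8463 N (compression)
  Rx@0 = -1207.6400 N
  Ry@0 = +737.6269 N
  Ry@6 = +1446.4331 N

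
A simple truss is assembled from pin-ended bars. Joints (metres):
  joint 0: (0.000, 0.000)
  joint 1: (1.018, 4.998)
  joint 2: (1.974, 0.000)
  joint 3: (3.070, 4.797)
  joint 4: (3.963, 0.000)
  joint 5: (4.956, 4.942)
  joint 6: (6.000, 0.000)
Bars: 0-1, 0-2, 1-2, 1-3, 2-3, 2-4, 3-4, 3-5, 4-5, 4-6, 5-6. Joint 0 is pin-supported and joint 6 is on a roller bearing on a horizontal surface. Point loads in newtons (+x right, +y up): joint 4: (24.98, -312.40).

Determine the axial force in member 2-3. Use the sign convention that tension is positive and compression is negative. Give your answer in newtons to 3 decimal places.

-113.082

N=7 nodes, M=11 members, R=3 reactions → 2N=14, M+R=14
member 0 (0-1): L=5.1006, (cx,cy)=(0.1996,0.9799)
member 1 (0-2): L=1.9740, (cx,cy)=(1.0000,0.0000)
member 2 (1-2): L=5.0886, (cx,cy)=(0.1879,-0.9822)
member 3 (1-3): L=2.0618, (cx,cy)=(0.9952,-0.0975)
member 4 (2-3): L=4.9206, (cx,cy)=(0.2227,0.9749)
member 5 (2-4): L=1.9890, (cx,cy)=(1.0000,0.0000)
member 6 (3-4): L=4.8794, (cx,cy)=(0.1830,-0.9831)
member 7 (3-5): L=1.8916, (cx,cy)=(0.9971,0.0767)
member 8 (4-5): L=5.0408, (cx,cy)=(0.1970,0.9804)
member 9 (4-6): L=2.0370, (cx,cy)=(1.0000,0.0000)
member 10 (5-6): L=5.0511, (cx,cy)=(0.2067,-0.9784)
solve A·x = −loads:
  F[0-1] = -108.2374 N (compression)
  F[0-2] = +46.5824 N (tension)
  F[1-2] = +112.2399 N (tension)
  F[1-3] = -42.8933 N (compression)
  F[2-3] = -113.0821 N (compression)
  F[2-4] = +92.8565 N (tension)
  F[3-4] = +101.1264 N (tension)
  F[3-5] = -86.6390 N (compression)
  F[4-5] = +217.2384 N (tension)
  F[4-6] = +43.5895 N (tension)
  F[5-6] = -210.8941 N (compression)
  Rx@0 = -24.9800 N
  Ry@0 = +106.0598 N
  Ry@6 = +206.3402 N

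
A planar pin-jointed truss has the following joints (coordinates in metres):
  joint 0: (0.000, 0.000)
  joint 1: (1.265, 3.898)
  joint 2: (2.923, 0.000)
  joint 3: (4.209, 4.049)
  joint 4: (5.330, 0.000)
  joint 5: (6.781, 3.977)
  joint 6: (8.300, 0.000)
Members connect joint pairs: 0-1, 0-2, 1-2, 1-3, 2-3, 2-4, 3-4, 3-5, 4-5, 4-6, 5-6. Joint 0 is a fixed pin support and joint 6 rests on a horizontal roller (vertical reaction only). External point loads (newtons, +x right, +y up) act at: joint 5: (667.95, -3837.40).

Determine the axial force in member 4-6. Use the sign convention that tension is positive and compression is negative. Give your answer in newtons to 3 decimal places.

N=7 nodes, M=11 members, R=3 reactions → 2N=14, M+R=14
member 0 (0-1): L=4.0981, (cx,cy)=(0.3087,0.9512)
member 1 (0-2): L=2.9230, (cx,cy)=(1.0000,0.0000)
member 2 (1-2): L=4.2360, (cx,cy)=(0.3914,-0.9202)
member 3 (1-3): L=2.9479, (cx,cy)=(0.9987,0.0512)
member 4 (2-3): L=4.2483, (cx,cy)=(0.3027,0.9531)
member 5 (2-4): L=2.4070, (cx,cy)=(1.0000,0.0000)
member 6 (3-4): L=4.2013, (cx,cy)=(0.2668,-0.9637)
member 7 (3-5): L=2.5730, (cx,cy)=(0.9996,-0.0280)
member 8 (4-5): L=4.2334, (cx,cy)=(0.3427,0.9394)
member 9 (4-6): L=2.9700, (cx,cy)=(1.0000,0.0000)
member 10 (5-6): L=4.2572, (cx,cy)=(0.3568,-0.9342)
solve A·x = −loads:
  F[0-1] = -401.8620 N (compression)
  F[0-2] = +791.9959 N (tension)
  F[1-2] = +399.7433 N (tension)
  F[1-3] = -280.8783 N (compression)
  F[2-3] = -385.9581 N (compression)
  F[2-4] = +1065.2922 N (tension)
  F[3-4] = +411.3463 N (tension)
  F[3-5] = -507.2968 N (compression)
  F[4-5] = -421.9947 N (compression)
  F[4-6] = +1319.6861 N (tension)
  F[5-6] = -3698.6102 N (compression)
  Rx@0 = -667.9500 N
  Ry@0 = +382.2378 N
  Ry@6 = +3455.1622 N

1319.686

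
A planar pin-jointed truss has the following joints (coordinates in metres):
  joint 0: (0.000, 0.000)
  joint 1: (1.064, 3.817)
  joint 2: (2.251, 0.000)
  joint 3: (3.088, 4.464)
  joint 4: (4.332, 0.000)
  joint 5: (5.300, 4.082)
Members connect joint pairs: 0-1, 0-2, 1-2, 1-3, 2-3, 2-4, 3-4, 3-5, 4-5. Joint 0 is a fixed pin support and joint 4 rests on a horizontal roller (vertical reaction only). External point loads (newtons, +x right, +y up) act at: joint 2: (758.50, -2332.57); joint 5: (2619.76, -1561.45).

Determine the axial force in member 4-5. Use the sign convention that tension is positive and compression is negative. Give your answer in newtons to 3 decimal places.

N=6 nodes, M=9 members, R=3 reactions → 2N=12, M+R=12
member 0 (0-1): L=3.9625, (cx,cy)=(0.2685,0.9633)
member 1 (0-2): L=2.2510, (cx,cy)=(1.0000,0.0000)
member 2 (1-2): L=3.9973, (cx,cy)=(0.2969,-0.9549)
member 3 (1-3): L=2.1249, (cx,cy)=(0.9525,0.3045)
member 4 (2-3): L=4.5418, (cx,cy)=(0.1843,0.9829)
member 5 (2-4): L=2.0810, (cx,cy)=(1.0000,0.0000)
member 6 (3-4): L=4.6341, (cx,cy)=(0.2684,-0.9633)
member 7 (3-5): L=2.2447, (cx,cy)=(0.9854,-0.1702)
member 8 (4-5): L=4.1952, (cx,cy)=(0.2307,0.9730)
solve A·x = −loads:
  F[0-1] = +1761.6647 N (tension)
  F[0-2] = +2905.2251 N (tension)
  F[1-2] = -1472.4047 N (compression)
  F[1-3] = +955.6421 N (tension)
  F[2-3] = +3803.7082 N (tension)
  F[2-4] = +1008.5148 N (tension)
  F[3-4] = -4698.0280 N (compression)
  F[3-5] = +2914.9256 N (tension)
  F[4-5] = -1094.9478 N (compression)
  Rx@0 = -3378.2600 N
  Ry@0 = -1696.9681 N
  Ry@4 = +5590.9881 N

-1094.948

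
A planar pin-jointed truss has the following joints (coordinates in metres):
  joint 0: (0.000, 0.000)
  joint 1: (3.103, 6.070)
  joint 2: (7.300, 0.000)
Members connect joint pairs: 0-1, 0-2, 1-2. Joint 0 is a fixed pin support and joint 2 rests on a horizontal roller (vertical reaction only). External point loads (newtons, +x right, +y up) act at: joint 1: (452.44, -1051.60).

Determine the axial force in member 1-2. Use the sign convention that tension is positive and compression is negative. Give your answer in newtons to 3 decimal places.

N=3 nodes, M=3 members, R=3 reactions → 2N=6, M+R=6
member 0 (0-1): L=6.8171, (cx,cy)=(0.4552,0.8904)
member 1 (0-2): L=7.3000, (cx,cy)=(1.0000,0.0000)
member 2 (1-2): L=7.3797, (cx,cy)=(0.5687,-0.8225)
solve A·x = −loads:
  F[0-1] = -256.5034 N (compression)
  F[0-2] = +569.1941 N (tension)
  F[1-2] = -1000.8271 N (compression)
  Rx@0 = -452.4400 N
  Ry@0 = +228.3910 N
  Ry@2 = +823.2090 N

-1000.827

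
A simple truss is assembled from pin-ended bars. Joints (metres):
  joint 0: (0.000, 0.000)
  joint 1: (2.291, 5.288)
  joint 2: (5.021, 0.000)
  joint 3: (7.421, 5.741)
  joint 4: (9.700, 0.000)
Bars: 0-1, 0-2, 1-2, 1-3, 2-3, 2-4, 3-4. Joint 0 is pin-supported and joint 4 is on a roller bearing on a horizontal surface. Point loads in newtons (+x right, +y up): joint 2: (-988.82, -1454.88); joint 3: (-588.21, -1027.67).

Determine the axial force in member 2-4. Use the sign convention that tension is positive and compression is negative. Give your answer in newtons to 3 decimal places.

472.859

N=5 nodes, M=7 members, R=3 reactions → 2N=10, M+R=10
member 0 (0-1): L=5.7630, (cx,cy)=(0.3975,0.9176)
member 1 (0-2): L=5.0210, (cx,cy)=(1.0000,0.0000)
member 2 (1-2): L=5.9511, (cx,cy)=(0.4587,-0.8886)
member 3 (1-3): L=5.1500, (cx,cy)=(0.9961,0.0880)
member 4 (2-3): L=6.2225, (cx,cy)=(0.3857,0.9226)
member 5 (2-4): L=4.6790, (cx,cy)=(1.0000,0.0000)
member 6 (3-4): L=6.1768, (cx,cy)=(0.3690,-0.9294)
solve A·x = −loads:
  F[0-1] = -1407.3647 N (compression)
  F[0-2] = -1017.5473 N (compression)
  F[1-2] = +1336.7760 N (tension)
  F[1-3] = -1177.2748 N (compression)
  F[2-3] = +289.4549 N (tension)
  F[2-4] = +472.8589 N (tension)
  F[3-4] = -1281.5961 N (compression)
  Rx@0 = +1577.0300 N
  Ry@0 = +1291.3770 N
  Ry@4 = +1191.1730 N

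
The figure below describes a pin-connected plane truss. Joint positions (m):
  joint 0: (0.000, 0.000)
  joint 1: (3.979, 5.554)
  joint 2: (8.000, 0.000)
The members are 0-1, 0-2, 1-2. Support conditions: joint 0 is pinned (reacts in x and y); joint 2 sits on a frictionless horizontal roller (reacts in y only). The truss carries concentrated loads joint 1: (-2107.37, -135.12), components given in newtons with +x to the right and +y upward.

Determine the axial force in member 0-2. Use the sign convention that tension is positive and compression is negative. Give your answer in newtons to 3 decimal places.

-1010.561

N=3 nodes, M=3 members, R=3 reactions → 2N=6, M+R=6
member 0 (0-1): L=6.8322, (cx,cy)=(0.5824,0.8129)
member 1 (0-2): L=8.0000, (cx,cy)=(1.0000,0.0000)
member 2 (1-2): L=6.8568, (cx,cy)=(0.5864,-0.8100)
solve A·x = −loads:
  F[0-1] = -1883.2993 N (compression)
  F[0-2] = -1010.5614 N (compression)
  F[1-2] = +1723.2508 N (tension)
  Rx@0 = +2107.3700 N
  Ry@0 = +1530.9563 N
  Ry@2 = -1395.8363 N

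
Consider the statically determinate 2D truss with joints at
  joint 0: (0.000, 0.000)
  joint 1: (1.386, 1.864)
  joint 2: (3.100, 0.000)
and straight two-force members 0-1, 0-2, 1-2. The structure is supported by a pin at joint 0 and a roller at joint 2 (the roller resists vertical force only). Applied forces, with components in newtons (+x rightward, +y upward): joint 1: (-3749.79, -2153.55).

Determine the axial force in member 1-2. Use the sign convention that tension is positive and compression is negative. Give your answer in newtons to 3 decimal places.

1755.006

N=3 nodes, M=3 members, R=3 reactions → 2N=6, M+R=6
member 0 (0-1): L=2.3228, (cx,cy)=(0.5967,0.8025)
member 1 (0-2): L=3.1000, (cx,cy)=(1.0000,0.0000)
member 2 (1-2): L=2.5323, (cx,cy)=(0.6769,-0.7361)
solve A·x = −loads:
  F[0-1] = -4293.4997 N (compression)
  F[0-2] = -1187.9079 N (compression)
  F[1-2] = +1755.0060 N (tension)
  Rx@0 = +3749.7900 N
  Ry@0 = +3445.4172 N
  Ry@2 = -1291.8672 N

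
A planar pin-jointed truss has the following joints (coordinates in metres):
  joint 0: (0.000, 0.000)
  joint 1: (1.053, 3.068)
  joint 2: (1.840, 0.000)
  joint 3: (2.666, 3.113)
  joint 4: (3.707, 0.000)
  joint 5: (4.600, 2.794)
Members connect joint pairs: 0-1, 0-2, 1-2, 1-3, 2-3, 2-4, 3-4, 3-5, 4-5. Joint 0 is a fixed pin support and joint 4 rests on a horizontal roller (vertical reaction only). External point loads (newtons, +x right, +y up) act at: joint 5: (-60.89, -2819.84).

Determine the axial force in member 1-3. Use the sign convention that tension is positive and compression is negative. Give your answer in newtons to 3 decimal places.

N=6 nodes, M=9 members, R=3 reactions → 2N=12, M+R=12
member 0 (0-1): L=3.2437, (cx,cy)=(0.3246,0.9458)
member 1 (0-2): L=1.8400, (cx,cy)=(1.0000,0.0000)
member 2 (1-2): L=3.1673, (cx,cy)=(0.2485,-0.9686)
member 3 (1-3): L=1.6136, (cx,cy)=(0.9996,0.0279)
member 4 (2-3): L=3.2207, (cx,cy)=(0.2565,0.9666)
member 5 (2-4): L=1.8670, (cx,cy)=(1.0000,0.0000)
member 6 (3-4): L=3.2824, (cx,cy)=(0.3171,-0.9484)
member 7 (3-5): L=1.9601, (cx,cy)=(0.9867,-0.1627)
member 8 (4-5): L=2.9332, (cx,cy)=(0.3044,0.9525)
solve A·x = −loads:
  F[0-1] = +669.6623 N (tension)
  F[0-2] = -278.2836 N (compression)
  F[1-2] = -643.0378 N (compression)
  F[1-3] = +377.3186 N (tension)
  F[2-3] = +644.4249 N (tension)
  F[2-4] = -603.3338 N (compression)
  F[3-4] = -806.7091 N (compression)
  F[3-5] = +809.0711 N (tension)
  F[4-5] = -2822.1323 N (compression)
  Rx@0 = +60.8900 N
  Ry@0 = -633.3937 N
  Ry@4 = +3453.2337 N

377.319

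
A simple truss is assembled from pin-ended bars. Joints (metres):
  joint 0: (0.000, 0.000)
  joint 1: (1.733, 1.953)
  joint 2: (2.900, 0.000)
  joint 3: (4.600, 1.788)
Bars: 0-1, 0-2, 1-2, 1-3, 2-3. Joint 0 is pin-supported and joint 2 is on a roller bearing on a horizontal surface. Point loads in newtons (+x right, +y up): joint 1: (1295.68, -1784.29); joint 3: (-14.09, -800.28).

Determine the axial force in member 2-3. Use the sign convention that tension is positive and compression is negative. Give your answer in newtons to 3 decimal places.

N=4 nodes, M=5 members, R=3 reactions → 2N=8, M+R=8
member 0 (0-1): L=2.6110, (cx,cy)=(0.6637,0.7480)
member 1 (0-2): L=2.9000, (cx,cy)=(1.0000,0.0000)
member 2 (1-2): L=2.2751, (cx,cy)=(0.5129,-0.8584)
member 3 (1-3): L=2.8717, (cx,cy)=(0.9983,-0.0575)
member 4 (2-3): L=2.4672, (cx,cy)=(0.6890,0.7247)
solve A·x = −loads:
  F[0-1] = +822.2056 N (tension)
  F[0-2] = +735.8742 N (tension)
  F[1-2] = -2842.4620 N (compression)
  F[1-3] = +709.2300 N (tension)
  F[2-3] = -1048.0384 N (compression)
  Rx@0 = -1281.5900 N
  Ry@0 = -614.9930 N
  Ry@2 = +3199.5630 N

-1048.038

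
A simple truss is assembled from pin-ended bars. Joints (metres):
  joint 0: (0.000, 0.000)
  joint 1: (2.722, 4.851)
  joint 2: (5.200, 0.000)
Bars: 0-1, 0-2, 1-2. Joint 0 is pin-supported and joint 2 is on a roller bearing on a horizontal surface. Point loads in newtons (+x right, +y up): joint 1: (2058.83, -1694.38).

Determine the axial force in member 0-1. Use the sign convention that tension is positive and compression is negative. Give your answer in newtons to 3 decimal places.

N=3 nodes, M=3 members, R=3 reactions → 2N=6, M+R=6
member 0 (0-1): L=5.5625, (cx,cy)=(0.4893,0.8721)
member 1 (0-2): L=5.2000, (cx,cy)=(1.0000,0.0000)
member 2 (1-2): L=5.4473, (cx,cy)=(0.4549,-0.8905)
solve A·x = −loads:
  F[0-1] = +1276.4911 N (tension)
  F[0-2] = +1434.1820 N (tension)
  F[1-2] = -3152.6909 N (compression)
  Rx@0 = -2058.8300 N
  Ry@0 = -1113.2136 N
  Ry@2 = +2807.5936 N

1276.491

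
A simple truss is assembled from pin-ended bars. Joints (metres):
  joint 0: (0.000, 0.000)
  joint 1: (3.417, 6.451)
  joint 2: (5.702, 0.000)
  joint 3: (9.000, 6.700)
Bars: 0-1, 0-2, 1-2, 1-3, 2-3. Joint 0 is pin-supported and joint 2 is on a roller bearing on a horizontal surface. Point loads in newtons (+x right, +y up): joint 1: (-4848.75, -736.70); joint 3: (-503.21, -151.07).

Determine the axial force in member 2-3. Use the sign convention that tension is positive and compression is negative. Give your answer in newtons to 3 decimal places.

-146.584

N=4 nodes, M=5 members, R=3 reactions → 2N=8, M+R=8
member 0 (0-1): L=7.3001, (cx,cy)=(0.4681,0.8837)
member 1 (0-2): L=5.7020, (cx,cy)=(1.0000,0.0000)
member 2 (1-2): L=6.8437, (cx,cy)=(0.3339,-0.9426)
member 3 (1-3): L=5.5885, (cx,cy)=(0.9990,0.0446)
member 4 (2-3): L=7.4677, (cx,cy)=(0.4416,0.8972)
solve A·x = −loads:
  F[0-1] = -7112.0118 N (compression)
  F[0-2] = -2022.9942 N (compression)
  F[1-2] = +5865.1141 N (tension)
  F[1-3] = -438.9095 N (compression)
  F[2-3] = -146.5837 N (compression)
  Rx@0 = +5351.9600 N
  Ry@0 = +6284.7990 N
  Ry@2 = -5397.0290 N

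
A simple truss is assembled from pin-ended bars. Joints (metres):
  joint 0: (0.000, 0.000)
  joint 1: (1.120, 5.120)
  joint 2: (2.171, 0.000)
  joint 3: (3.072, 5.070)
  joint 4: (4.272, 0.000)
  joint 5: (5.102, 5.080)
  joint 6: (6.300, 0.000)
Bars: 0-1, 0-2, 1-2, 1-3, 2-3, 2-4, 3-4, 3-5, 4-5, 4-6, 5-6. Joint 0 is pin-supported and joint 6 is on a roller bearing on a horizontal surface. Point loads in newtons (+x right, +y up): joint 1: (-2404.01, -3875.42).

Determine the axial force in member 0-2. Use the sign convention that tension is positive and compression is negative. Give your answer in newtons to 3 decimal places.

N=7 nodes, M=11 members, R=3 reactions → 2N=14, M+R=14
member 0 (0-1): L=5.2411, (cx,cy)=(0.2137,0.9769)
member 1 (0-2): L=2.1710, (cx,cy)=(1.0000,0.0000)
member 2 (1-2): L=5.2268, (cx,cy)=(0.2011,-0.9796)
member 3 (1-3): L=1.9526, (cx,cy)=(0.9997,-0.0256)
member 4 (2-3): L=5.1494, (cx,cy)=(0.1750,0.9846)
member 5 (2-4): L=2.1010, (cx,cy)=(1.0000,0.0000)
member 6 (3-4): L=5.2101, (cx,cy)=(0.2303,-0.9731)
member 7 (3-5): L=2.0300, (cx,cy)=(1.0000,0.0049)
member 8 (4-5): L=5.1474, (cx,cy)=(0.1612,0.9869)
member 9 (4-6): L=2.0280, (cx,cy)=(1.0000,0.0000)
member 10 (5-6): L=5.2193, (cx,cy)=(0.2295,-0.9733)
solve A·x = −loads:
  F[0-1] = -5261.7376 N (compression)
  F[0-2] = -1279.5931 N (compression)
  F[1-2] = +1264.3316 N (tension)
  F[1-3] = +1025.6968 N (tension)
  F[2-3] = -1257.9122 N (compression)
  F[2-4] = -805.2628 N (compression)
  F[3-4] = +1302.2734 N (tension)
  F[3-5] = +505.3256 N (tension)
  F[4-5] = -1284.0641 N (compression)
  F[4-6] = -298.2670 N (compression)
  F[5-6] = +1299.4654 N (tension)
  Rx@0 = +2404.0100 N
  Ry@0 = +5140.1916 N
  Ry@6 = -1264.7716 N

-1279.593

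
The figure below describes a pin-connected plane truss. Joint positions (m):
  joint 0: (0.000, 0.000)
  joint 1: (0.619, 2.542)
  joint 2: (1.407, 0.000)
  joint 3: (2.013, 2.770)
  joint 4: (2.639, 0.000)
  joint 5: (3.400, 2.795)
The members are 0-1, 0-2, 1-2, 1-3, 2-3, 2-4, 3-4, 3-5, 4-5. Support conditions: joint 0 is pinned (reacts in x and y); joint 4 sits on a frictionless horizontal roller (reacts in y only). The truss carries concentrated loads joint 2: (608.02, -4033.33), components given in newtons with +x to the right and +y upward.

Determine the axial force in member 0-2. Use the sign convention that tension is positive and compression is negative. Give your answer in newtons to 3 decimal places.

1066.531

N=6 nodes, M=9 members, R=3 reactions → 2N=12, M+R=12
member 0 (0-1): L=2.6163, (cx,cy)=(0.2366,0.9716)
member 1 (0-2): L=1.4070, (cx,cy)=(1.0000,0.0000)
member 2 (1-2): L=2.6613, (cx,cy)=(0.2961,-0.9552)
member 3 (1-3): L=1.4125, (cx,cy)=(0.9869,0.1614)
member 4 (2-3): L=2.8355, (cx,cy)=(0.2137,0.9769)
member 5 (2-4): L=1.2320, (cx,cy)=(1.0000,0.0000)
member 6 (3-4): L=2.8399, (cx,cy)=(0.2204,-0.9754)
member 7 (3-5): L=1.3872, (cx,cy)=(0.9998,0.0180)
member 8 (4-5): L=2.8967, (cx,cy)=(0.2627,0.9649)
solve A·x = −loads:
  F[0-1] = -1937.9558 N (compression)
  F[0-2] = +1066.5314 N (tension)
  F[1-2] = +1801.4775 N (tension)
  F[1-3] = -1005.0943 N (compression)
  F[2-3] = +2367.3279 N (tension)
  F[2-4] = +485.9740 N (tension)
  F[3-4] = -2204.6256 N (compression)
  F[3-5] = +0.0000 N (tension)
  F[4-5] = -0.0000 N (compression)
  Rx@0 = -608.0200 N
  Ry@0 = +1882.9339 N
  Ry@4 = +2150.3961 N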